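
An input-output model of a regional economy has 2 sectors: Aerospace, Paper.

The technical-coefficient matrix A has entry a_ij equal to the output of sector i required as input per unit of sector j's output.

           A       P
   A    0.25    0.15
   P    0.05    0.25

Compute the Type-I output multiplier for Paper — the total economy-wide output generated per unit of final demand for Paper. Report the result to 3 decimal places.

I − A =
  [   0.75    -0.15]
  [  -0.05     0.75]
det(I−A) = (0.75)(0.75) − (-0.15)(-0.05) = 0.5550
adj(I−A) = [[0.75, 0.15], [0.05, 0.75]]
(I − A)⁻¹ = adj(I−A) / det(I−A) ≈
  [   1.3514     0.2703]
  [   0.0901     1.3514]
The output multiplier for sector j is the column-j sum of the Leontief inverse (I − A)⁻¹ = adj(I−A) / det(I−A).
Column P of adj(I−A): (0.15, 0.75); det(I−A) = 0.5550.
m_P = (0.15 + 0.75) / 0.5550 = 0.90 / 0.5550 ≈ 1.622.

m_P = 1.622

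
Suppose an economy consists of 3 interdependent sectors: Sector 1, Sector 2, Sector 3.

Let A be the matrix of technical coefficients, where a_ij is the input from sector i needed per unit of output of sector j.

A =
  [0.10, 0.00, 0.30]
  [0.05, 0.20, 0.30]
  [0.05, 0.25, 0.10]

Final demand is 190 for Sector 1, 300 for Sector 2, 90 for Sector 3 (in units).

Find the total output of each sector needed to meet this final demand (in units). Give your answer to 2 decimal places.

I − A =
  [   0.90     0.00    -0.30]
  [  -0.05     0.80    -0.30]
  [  -0.05    -0.25     0.90]
Cofactors of I−A, C_ij = (−1)^(i+j)·(minor ij) (rows/columns in the sector order above):
  C_11 = (0.80)(0.90) − (-0.30)(-0.25) = 0.6450
  C_12 = −[(-0.05)(0.90) − (-0.30)(-0.05)] = 0.0600
  C_13 = (-0.05)(-0.25) − (0.80)(-0.05) = 0.0525
  C_21 = −[(0.00)(0.90) − (-0.30)(-0.25)] = 0.0750
  C_22 = (0.90)(0.90) − (-0.30)(-0.05) = 0.7950
  C_23 = −[(0.90)(-0.25) − (0.00)(-0.05)] = 0.2250
  C_31 = (0.00)(-0.30) − (-0.30)(0.80) = 0.2400
  C_32 = −[(0.90)(-0.30) − (-0.30)(-0.05)] = 0.2850
  C_33 = (0.90)(0.80) − (0.00)(-0.05) = 0.7200
det(I−A) = Σ_j (I−A)_1j·C_1j = (0.90)(0.6450) + (0.00)(0.0600) + (-0.30)(0.0525) = 0.56475
adj(I−A) = Cᵀ =
  [ 0.6450   0.0750   0.2400]
  [ 0.0600   0.7950   0.2850]
  [ 0.0525   0.2250   0.7200]
(I − A)⁻¹ = adj(I−A) / det(I−A) ≈
  [   1.1421     0.1328     0.4250]
  [   0.1062     1.4077     0.5046]
  [   0.0930     0.3984     1.2749]
x = (I − A)⁻¹ d = adj(I−A)·d / det(I−A), with det(I−A) = 0.56475:
  x_1 = (0.6450·190 + 0.0750·300 + 0.2400·90) / 0.56475 = 166.65 / 0.56475 ≈ 295.09
  x_2 = (0.0600·190 + 0.7950·300 + 0.2850·90) / 0.56475 = 275.55 / 0.56475 ≈ 487.92
  x_3 = (0.0525·190 + 0.2250·300 + 0.7200·90) / 0.56475 = 142.275 / 0.56475 ≈ 251.93

x_1 = 295.09, x_2 = 487.92, x_3 = 251.93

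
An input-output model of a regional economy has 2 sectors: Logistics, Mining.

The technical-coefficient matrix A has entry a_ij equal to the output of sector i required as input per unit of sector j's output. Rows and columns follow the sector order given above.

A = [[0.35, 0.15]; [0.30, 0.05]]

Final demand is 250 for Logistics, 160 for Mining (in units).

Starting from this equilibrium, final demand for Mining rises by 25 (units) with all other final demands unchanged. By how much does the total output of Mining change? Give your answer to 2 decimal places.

I − A =
  [   0.65    -0.15]
  [  -0.30     0.95]
det(I−A) = (0.65)(0.95) − (-0.15)(-0.30) = 0.5725
adj(I−A) = [[0.95, 0.15], [0.30, 0.65]]
(I − A)⁻¹ = adj(I−A) / det(I−A) ≈
  [   1.6594     0.2620]
  [   0.5240     1.1354]
Δx = (I − A)⁻¹ Δd with Δd having +25 in the Mining component and 0 elsewhere.
So Δx_2 = L_22 · (+25), where L_22 = adj(I−A)_22 / det(I−A) = 0.65 / 0.5725.
Δx_2 = 0.65 × (+25) / 0.5725 = 16.25 / 0.5725 ≈ 28.38.

Δx_2 = 28.38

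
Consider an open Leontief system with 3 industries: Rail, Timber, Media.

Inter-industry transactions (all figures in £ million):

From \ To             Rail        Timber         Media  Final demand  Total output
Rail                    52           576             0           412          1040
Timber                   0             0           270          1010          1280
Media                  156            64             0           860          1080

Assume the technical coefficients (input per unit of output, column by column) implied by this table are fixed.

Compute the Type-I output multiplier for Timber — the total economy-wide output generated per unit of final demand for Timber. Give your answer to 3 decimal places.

m_T = 1.645

Technical coefficients a_ij = z_ij / X_j:
  a_RR = 52/1040 = 0.05, a_TR = 0/1040 = 0.00, a_MR = 156/1040 = 0.15
  a_RT = 576/1280 = 0.45, a_TT = 0/1280 = 0.00, a_MT = 64/1280 = 0.05
  a_RM = 0/1080 = 0.00, a_TM = 270/1080 = 0.25, a_MM = 0/1080 = 0.00
I − A =
  [   0.95    -0.45     0.00]
  [   0.00     1.00    -0.25]
  [  -0.15    -0.05     1.00]
Cofactors of I−A, C_ij = (−1)^(i+j)·(minor ij) (rows/columns in the sector order above):
  C_11 = (1.00)(1.00) − (-0.25)(-0.05) = 0.9875
  C_12 = −[(0.00)(1.00) − (-0.25)(-0.15)] = 0.0375
  C_13 = (0.00)(-0.05) − (1.00)(-0.15) = 0.1500
  C_21 = −[(-0.45)(1.00) − (0.00)(-0.05)] = 0.4500
  C_22 = (0.95)(1.00) − (0.00)(-0.15) = 0.9500
  C_23 = −[(0.95)(-0.05) − (-0.45)(-0.15)] = 0.1150
  C_31 = (-0.45)(-0.25) − (0.00)(1.00) = 0.1125
  C_32 = −[(0.95)(-0.25) − (0.00)(0.00)] = 0.2375
  C_33 = (0.95)(1.00) − (-0.45)(0.00) = 0.9500
det(I−A) = Σ_j (I−A)_1j·C_1j = (0.95)(0.9875) + (-0.45)(0.0375) + (0.00)(0.1500) = 0.92125
adj(I−A) = Cᵀ =
  [ 0.9875   0.4500   0.1125]
  [ 0.0375   0.9500   0.2375]
  [ 0.1500   0.1150   0.9500]
(I − A)⁻¹ = adj(I−A) / det(I−A) ≈
  [   1.0719     0.4885     0.1221]
  [   0.0407     1.0312     0.2578]
  [   0.1628     0.1248     1.0312]
The output multiplier for sector j is the column-j sum of the Leontief inverse (I − A)⁻¹ = adj(I−A) / det(I−A).
Column T of adj(I−A): (0.4500, 0.9500, 0.1150); det(I−A) = 0.92125.
m_T = (0.4500 + 0.9500 + 0.1150) / 0.92125 = 1.515 / 0.92125 ≈ 1.645.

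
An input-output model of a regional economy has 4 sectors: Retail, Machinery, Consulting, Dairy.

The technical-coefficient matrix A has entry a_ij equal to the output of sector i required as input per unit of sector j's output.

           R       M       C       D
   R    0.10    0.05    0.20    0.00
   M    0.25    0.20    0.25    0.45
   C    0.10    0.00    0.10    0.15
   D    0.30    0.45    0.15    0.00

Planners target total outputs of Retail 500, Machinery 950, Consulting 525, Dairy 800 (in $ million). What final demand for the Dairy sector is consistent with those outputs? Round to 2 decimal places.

I − A =
  [   0.90    -0.05    -0.20     0.00]
  [  -0.25     0.80    -0.25    -0.45]
  [  -0.10     0.00     0.90    -0.15]
  [  -0.30    -0.45    -0.15     1.00]
d = (I − A) x:
  d_R = (+0.90)·500 + (-0.05)·950 + (-0.20)·525 + (+0.00)·800 = 297.50
  d_M = (-0.25)·500 + (+0.80)·950 + (-0.25)·525 + (-0.45)·800 = 143.75
  d_C = (-0.10)·500 + (+0.00)·950 + (+0.90)·525 + (-0.15)·800 = 302.50
  d_D = (-0.30)·500 + (-0.45)·950 + (-0.15)·525 + (+1.00)·800 = 143.75

d_D = 143.75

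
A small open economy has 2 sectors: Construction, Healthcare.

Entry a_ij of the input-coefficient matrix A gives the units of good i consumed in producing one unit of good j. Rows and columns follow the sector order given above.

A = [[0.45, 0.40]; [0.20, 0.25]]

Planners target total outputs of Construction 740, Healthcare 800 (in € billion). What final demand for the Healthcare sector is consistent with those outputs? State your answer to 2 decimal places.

I − A =
  [   0.55    -0.40]
  [  -0.20     0.75]
d = (I − A) x:
  d_1 = (+0.55)·740 + (-0.40)·800 = 87.00
  d_2 = (-0.20)·740 + (+0.75)·800 = 452.00

d_2 = 452.00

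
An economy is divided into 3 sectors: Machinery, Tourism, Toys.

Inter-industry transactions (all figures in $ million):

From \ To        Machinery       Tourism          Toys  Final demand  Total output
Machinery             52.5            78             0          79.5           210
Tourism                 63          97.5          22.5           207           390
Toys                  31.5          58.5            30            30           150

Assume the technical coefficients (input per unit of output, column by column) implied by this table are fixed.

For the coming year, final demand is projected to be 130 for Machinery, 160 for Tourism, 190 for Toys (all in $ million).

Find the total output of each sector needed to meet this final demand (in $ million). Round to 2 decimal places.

Technical coefficients a_ij = z_ij / X_j:
  a_11 = 52.5/210 = 0.25, a_21 = 63/210 = 0.30, a_31 = 31.5/210 = 0.15
  a_12 = 78/390 = 0.20, a_22 = 97.5/390 = 0.25, a_32 = 58.5/390 = 0.15
  a_13 = 0/150 = 0.00, a_23 = 22.5/150 = 0.15, a_33 = 30/150 = 0.20
I − A =
  [   0.75    -0.20     0.00]
  [  -0.30     0.75    -0.15]
  [  -0.15    -0.15     0.80]
Cofactors of I−A, C_ij = (−1)^(i+j)·(minor ij) (rows/columns in the sector order above):
  C_11 = (0.75)(0.80) − (-0.15)(-0.15) = 0.5775
  C_12 = −[(-0.30)(0.80) − (-0.15)(-0.15)] = 0.2625
  C_13 = (-0.30)(-0.15) − (0.75)(-0.15) = 0.1575
  C_21 = −[(-0.20)(0.80) − (0.00)(-0.15)] = 0.1600
  C_22 = (0.75)(0.80) − (0.00)(-0.15) = 0.6000
  C_23 = −[(0.75)(-0.15) − (-0.20)(-0.15)] = 0.1425
  C_31 = (-0.20)(-0.15) − (0.00)(0.75) = 0.0300
  C_32 = −[(0.75)(-0.15) − (0.00)(-0.30)] = 0.1125
  C_33 = (0.75)(0.75) − (-0.20)(-0.30) = 0.5025
det(I−A) = Σ_j (I−A)_1j·C_1j = (0.75)(0.5775) + (-0.20)(0.2625) + (0.00)(0.1575) = 0.380625
adj(I−A) = Cᵀ =
  [ 0.5775   0.1600   0.0300]
  [ 0.2625   0.6000   0.1125]
  [ 0.1575   0.1425   0.5025]
(I − A)⁻¹ = adj(I−A) / det(I−A) ≈
  [   1.5172     0.4204     0.0788]
  [   0.6897     1.5764     0.2956]
  [   0.4138     0.3744     1.3202]
x = (I − A)⁻¹ d = adj(I−A)·d / det(I−A), with det(I−A) = 0.380625:
  x_1 = (0.5775·130 + 0.1600·160 + 0.0300·190) / 0.380625 = 106.375 / 0.380625 ≈ 279.47
  x_2 = (0.2625·130 + 0.6000·160 + 0.1125·190) / 0.380625 = 151.50 / 0.380625 ≈ 398.03
  x_3 = (0.1575·130 + 0.1425·160 + 0.5025·190) / 0.380625 = 138.75 / 0.380625 ≈ 364.53

x_1 = 279.47, x_2 = 398.03, x_3 = 364.53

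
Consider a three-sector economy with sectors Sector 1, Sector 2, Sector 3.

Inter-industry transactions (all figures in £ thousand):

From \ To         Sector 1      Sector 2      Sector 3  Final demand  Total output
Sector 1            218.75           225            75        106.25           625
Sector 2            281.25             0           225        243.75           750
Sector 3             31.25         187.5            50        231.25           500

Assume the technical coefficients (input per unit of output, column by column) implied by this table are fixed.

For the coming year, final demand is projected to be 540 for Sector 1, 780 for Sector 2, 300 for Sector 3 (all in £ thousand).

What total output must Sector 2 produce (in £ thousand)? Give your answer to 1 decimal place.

x_2 = 2197.1

Technical coefficients a_ij = z_ij / X_j:
  a_11 = 218.75/625 = 0.35, a_21 = 281.25/625 = 0.45, a_31 = 31.25/625 = 0.05
  a_12 = 225/750 = 0.30, a_22 = 0/750 = 0.00, a_32 = 187.5/750 = 0.25
  a_13 = 75/500 = 0.15, a_23 = 225/500 = 0.45, a_33 = 50/500 = 0.10
I − A =
  [   0.65    -0.30    -0.15]
  [  -0.45     1.00    -0.45]
  [  -0.05    -0.25     0.90]
Cofactors of I−A, C_ij = (−1)^(i+j)·(minor ij) (rows/columns in the sector order above):
  C_11 = (1.00)(0.90) − (-0.45)(-0.25) = 0.7875
  C_12 = −[(-0.45)(0.90) − (-0.45)(-0.05)] = 0.4275
  C_13 = (-0.45)(-0.25) − (1.00)(-0.05) = 0.1625
  C_21 = −[(-0.30)(0.90) − (-0.15)(-0.25)] = 0.3075
  C_22 = (0.65)(0.90) − (-0.15)(-0.05) = 0.5775
  C_23 = −[(0.65)(-0.25) − (-0.30)(-0.05)] = 0.1775
  C_31 = (-0.30)(-0.45) − (-0.15)(1.00) = 0.2850
  C_32 = −[(0.65)(-0.45) − (-0.15)(-0.45)] = 0.3600
  C_33 = (0.65)(1.00) − (-0.30)(-0.45) = 0.5150
det(I−A) = Σ_j (I−A)_1j·C_1j = (0.65)(0.7875) + (-0.30)(0.4275) + (-0.15)(0.1625) = 0.35925
adj(I−A) = Cᵀ =
  [ 0.7875   0.3075   0.2850]
  [ 0.4275   0.5775   0.3600]
  [ 0.1625   0.1775   0.5150]
(I − A)⁻¹ = adj(I−A) / det(I−A) ≈
  [   2.1921     0.8559     0.7933]
  [   1.1900     1.6075     1.0021]
  [   0.4523     0.4941     1.4335]
x = (I − A)⁻¹ d = adj(I−A)·d / det(I−A), with det(I−A) = 0.35925:
  x_1 = (0.7875·540 + 0.3075·780 + 0.2850·300) / 0.35925 = 750.60 / 0.35925 ≈ 2089.4
  x_2 = (0.4275·540 + 0.5775·780 + 0.3600·300) / 0.35925 = 789.30 / 0.35925 ≈ 2197.1
  x_3 = (0.1625·540 + 0.1775·780 + 0.5150·300) / 0.35925 = 380.70 / 0.35925 ≈ 1059.7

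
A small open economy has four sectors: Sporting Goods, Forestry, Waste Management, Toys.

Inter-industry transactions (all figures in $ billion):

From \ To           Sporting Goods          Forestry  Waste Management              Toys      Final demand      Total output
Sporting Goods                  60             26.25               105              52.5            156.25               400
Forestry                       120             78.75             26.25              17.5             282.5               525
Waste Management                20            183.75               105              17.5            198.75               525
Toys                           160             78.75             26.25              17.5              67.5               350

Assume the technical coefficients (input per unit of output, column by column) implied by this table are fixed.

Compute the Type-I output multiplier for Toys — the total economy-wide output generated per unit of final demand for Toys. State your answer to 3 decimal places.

Technical coefficients a_ij = z_ij / X_j:
  a_SS = 60/400 = 0.15, a_FS = 120/400 = 0.30, a_WS = 20/400 = 0.05, a_TS = 160/400 = 0.40
  a_SF = 26.25/525 = 0.05, a_FF = 78.75/525 = 0.15, a_WF = 183.75/525 = 0.35, a_TF = 78.75/525 = 0.15
  a_SW = 105/525 = 0.20, a_FW = 26.25/525 = 0.05, a_WW = 105/525 = 0.20, a_TW = 26.25/525 = 0.05
  a_ST = 52.5/350 = 0.15, a_FT = 17.5/350 = 0.05, a_WT = 17.5/350 = 0.05, a_TT = 17.5/350 = 0.05
I − A =
  [   0.85    -0.05    -0.20    -0.15]
  [  -0.30     0.85    -0.05    -0.05]
  [  -0.05    -0.35     0.80    -0.05]
  [  -0.40    -0.15    -0.05     0.95]
Compute the cofactors C_ij = (−1)^(i+j)·(3×3 minor ij) of I−A; the adjugate is their transpose:
adj(I−A) = Cᵀ =
  [ 0.62000   0.12650   0.17000   0.11350]
  [ 0.24675   0.58200   0.10275   0.07500]
  [ 0.16600   0.27250   0.60700   0.07250]
  [ 0.30875   0.15950   0.11975   0.52150]
det(I−A) = Σ_j (I−A)_1j·C_1j = (0.85)(0.62000) + (-0.05)(0.24675) + (-0.20)(0.16600) + (-0.15)(0.30875) = 0.43515
(I − A)⁻¹ = adj(I−A) / det(I−A) ≈
  [   1.4248     0.2907     0.3907     0.2608]
  [   0.5670     1.3375     0.2361     0.1724]
  [   0.3815     0.6262     1.3949     0.1666]
  [   0.7095     0.3665     0.2752     1.1984]
The output multiplier for sector j is the column-j sum of the Leontief inverse (I − A)⁻¹ = adj(I−A) / det(I−A).
Column T of adj(I−A): (0.11350, 0.07500, 0.07250, 0.52150); det(I−A) = 0.43515.
m_T = (0.11350 + 0.07500 + 0.07250 + 0.52150) / 0.43515 = 0.7825 / 0.43515 ≈ 1.798.

m_T = 1.798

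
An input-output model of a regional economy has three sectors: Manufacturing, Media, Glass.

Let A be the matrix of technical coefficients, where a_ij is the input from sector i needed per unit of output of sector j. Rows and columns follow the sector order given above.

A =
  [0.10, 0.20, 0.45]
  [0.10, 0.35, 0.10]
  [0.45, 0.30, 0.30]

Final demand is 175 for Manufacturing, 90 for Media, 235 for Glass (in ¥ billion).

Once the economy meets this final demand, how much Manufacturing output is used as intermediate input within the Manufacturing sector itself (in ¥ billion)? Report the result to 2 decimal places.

I − A =
  [   0.90    -0.20    -0.45]
  [  -0.10     0.65    -0.10]
  [  -0.45    -0.30     0.70]
Cofactors of I−A, C_ij = (−1)^(i+j)·(minor ij) (rows/columns in the sector order above):
  C_11 = (0.65)(0.70) − (-0.10)(-0.30) = 0.4250
  C_12 = −[(-0.10)(0.70) − (-0.10)(-0.45)] = 0.1150
  C_13 = (-0.10)(-0.30) − (0.65)(-0.45) = 0.3225
  C_21 = −[(-0.20)(0.70) − (-0.45)(-0.30)] = 0.2750
  C_22 = (0.90)(0.70) − (-0.45)(-0.45) = 0.4275
  C_23 = −[(0.90)(-0.30) − (-0.20)(-0.45)] = 0.3600
  C_31 = (-0.20)(-0.10) − (-0.45)(0.65) = 0.3125
  C_32 = −[(0.90)(-0.10) − (-0.45)(-0.10)] = 0.1350
  C_33 = (0.90)(0.65) − (-0.20)(-0.10) = 0.5650
det(I−A) = Σ_j (I−A)_1j·C_1j = (0.90)(0.4250) + (-0.20)(0.1150) + (-0.45)(0.3225) = 0.214375
adj(I−A) = Cᵀ =
  [ 0.4250   0.2750   0.3125]
  [ 0.1150   0.4275   0.1350]
  [ 0.3225   0.3600   0.5650]
(I − A)⁻¹ = adj(I−A) / det(I−A) ≈
  [   1.9825     1.2828     1.4577]
  [   0.5364     1.9942     0.6297]
  [   1.5044     1.6793     2.6356]
First solve x = (I − A)⁻¹ d = adj(I−A)·d / det(I−A); in particular x_1 = (0.4250·175 + 0.2750·90 + 0.3125·235) / 0.214375 = 172.5625 / 0.214375 ≈ 804.9563.
Intermediate flow from 1 to 1: z_11 = a_11 · x_1 = 0.10 × 172.5625 / 0.214375 = 17.25625 / 0.214375 ≈ 80.50.

z_11 = 80.50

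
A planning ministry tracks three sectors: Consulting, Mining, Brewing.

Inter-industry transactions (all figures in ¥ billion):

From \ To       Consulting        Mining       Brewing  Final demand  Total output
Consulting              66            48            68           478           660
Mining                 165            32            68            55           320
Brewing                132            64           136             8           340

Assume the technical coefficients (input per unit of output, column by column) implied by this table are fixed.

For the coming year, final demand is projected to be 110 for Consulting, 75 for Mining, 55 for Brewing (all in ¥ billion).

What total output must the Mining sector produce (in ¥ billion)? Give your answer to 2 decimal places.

Technical coefficients a_ij = z_ij / X_j:
  a_11 = 66/660 = 0.10, a_21 = 165/660 = 0.25, a_31 = 132/660 = 0.20
  a_12 = 48/320 = 0.15, a_22 = 32/320 = 0.10, a_32 = 64/320 = 0.20
  a_13 = 68/340 = 0.20, a_23 = 68/340 = 0.20, a_33 = 136/340 = 0.40
I − A =
  [   0.90    -0.15    -0.20]
  [  -0.25     0.90    -0.20]
  [  -0.20    -0.20     0.60]
Cofactors of I−A, C_ij = (−1)^(i+j)·(minor ij) (rows/columns in the sector order above):
  C_11 = (0.90)(0.60) − (-0.20)(-0.20) = 0.5000
  C_12 = −[(-0.25)(0.60) − (-0.20)(-0.20)] = 0.1900
  C_13 = (-0.25)(-0.20) − (0.90)(-0.20) = 0.2300
  C_21 = −[(-0.15)(0.60) − (-0.20)(-0.20)] = 0.1300
  C_22 = (0.90)(0.60) − (-0.20)(-0.20) = 0.5000
  C_23 = −[(0.90)(-0.20) − (-0.15)(-0.20)] = 0.2100
  C_31 = (-0.15)(-0.20) − (-0.20)(0.90) = 0.2100
  C_32 = −[(0.90)(-0.20) − (-0.20)(-0.25)] = 0.2300
  C_33 = (0.90)(0.90) − (-0.15)(-0.25) = 0.7725
det(I−A) = Σ_j (I−A)_1j·C_1j = (0.90)(0.5000) + (-0.15)(0.1900) + (-0.20)(0.2300) = 0.3755
adj(I−A) = Cᵀ =
  [ 0.5000   0.1300   0.2100]
  [ 0.1900   0.5000   0.2300]
  [ 0.2300   0.2100   0.7725]
(I − A)⁻¹ = adj(I−A) / det(I−A) ≈
  [   1.3316     0.3462     0.5593]
  [   0.5060     1.3316     0.6125]
  [   0.6125     0.5593     2.0573]
x = (I − A)⁻¹ d = adj(I−A)·d / det(I−A), with det(I−A) = 0.3755:
  x_1 = (0.5000·110 + 0.1300·75 + 0.2100·55) / 0.3755 = 76.30 / 0.3755 ≈ 203.20
  x_2 = (0.1900·110 + 0.5000·75 + 0.2300·55) / 0.3755 = 71.05 / 0.3755 ≈ 189.21
  x_3 = (0.2300·110 + 0.2100·75 + 0.7725·55) / 0.3755 = 83.5375 / 0.3755 ≈ 222.47

x_2 = 189.21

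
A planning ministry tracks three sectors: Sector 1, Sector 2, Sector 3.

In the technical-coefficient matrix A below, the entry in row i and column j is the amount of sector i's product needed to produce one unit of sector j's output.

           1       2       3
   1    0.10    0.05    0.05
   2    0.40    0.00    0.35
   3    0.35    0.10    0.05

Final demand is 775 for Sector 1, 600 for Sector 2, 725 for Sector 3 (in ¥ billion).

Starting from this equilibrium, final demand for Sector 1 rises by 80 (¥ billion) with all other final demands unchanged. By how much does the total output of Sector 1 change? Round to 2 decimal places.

I − A =
  [   0.90    -0.05    -0.05]
  [  -0.40     1.00    -0.35]
  [  -0.35    -0.10     0.95]
Cofactors of I−A, C_ij = (−1)^(i+j)·(minor ij) (rows/columns in the sector order above):
  C_11 = (1.00)(0.95) − (-0.35)(-0.10) = 0.9150
  C_12 = −[(-0.40)(0.95) − (-0.35)(-0.35)] = 0.5025
  C_13 = (-0.40)(-0.10) − (1.00)(-0.35) = 0.3900
  C_21 = −[(-0.05)(0.95) − (-0.05)(-0.10)] = 0.0525
  C_22 = (0.90)(0.95) − (-0.05)(-0.35) = 0.8375
  C_23 = −[(0.90)(-0.10) − (-0.05)(-0.35)] = 0.1075
  C_31 = (-0.05)(-0.35) − (-0.05)(1.00) = 0.0675
  C_32 = −[(0.90)(-0.35) − (-0.05)(-0.40)] = 0.3350
  C_33 = (0.90)(1.00) − (-0.05)(-0.40) = 0.8800
det(I−A) = Σ_j (I−A)_1j·C_1j = (0.90)(0.9150) + (-0.05)(0.5025) + (-0.05)(0.3900) = 0.778875
adj(I−A) = Cᵀ =
  [ 0.9150   0.0525   0.0675]
  [ 0.5025   0.8375   0.3350]
  [ 0.3900   0.1075   0.8800]
(I − A)⁻¹ = adj(I−A) / det(I−A) ≈
  [   1.1748     0.0674     0.0867]
  [   0.6452     1.0753     0.4301]
  [   0.5007     0.1380     1.1298]
Δx = (I − A)⁻¹ Δd with Δd having +80 in the Sector 1 component and 0 elsewhere.
So Δx_1 = L_11 · (+80), where L_11 = adj(I−A)_11 / det(I−A) = 0.9150 / 0.778875.
Δx_1 = 0.9150 × (+80) / 0.778875 = 73.20 / 0.778875 ≈ 93.98.

Δx_1 = 93.98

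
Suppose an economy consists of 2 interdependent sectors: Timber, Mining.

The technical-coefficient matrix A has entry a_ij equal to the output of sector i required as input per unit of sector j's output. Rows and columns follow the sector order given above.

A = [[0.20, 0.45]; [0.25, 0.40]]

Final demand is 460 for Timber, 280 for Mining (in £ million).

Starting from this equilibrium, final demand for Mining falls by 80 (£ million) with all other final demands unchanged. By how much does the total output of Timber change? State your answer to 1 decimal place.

I − A =
  [   0.80    -0.45]
  [  -0.25     0.60]
det(I−A) = (0.80)(0.60) − (-0.45)(-0.25) = 0.3675
adj(I−A) = [[0.60, 0.45], [0.25, 0.80]]
(I − A)⁻¹ = adj(I−A) / det(I−A) ≈
  [   1.6327     1.2245]
  [   0.6803     2.1769]
Δx = (I − A)⁻¹ Δd with Δd having -80 in the Mining component and 0 elsewhere.
So Δx_T = L_TM · (-80), where L_TM = adj(I−A)_TM / det(I−A) = 0.45 / 0.3675.
Δx_T = 0.45 × (-80) / 0.3675 = -36.00 / 0.3675 ≈ -98.0.

Δx_T = -98.0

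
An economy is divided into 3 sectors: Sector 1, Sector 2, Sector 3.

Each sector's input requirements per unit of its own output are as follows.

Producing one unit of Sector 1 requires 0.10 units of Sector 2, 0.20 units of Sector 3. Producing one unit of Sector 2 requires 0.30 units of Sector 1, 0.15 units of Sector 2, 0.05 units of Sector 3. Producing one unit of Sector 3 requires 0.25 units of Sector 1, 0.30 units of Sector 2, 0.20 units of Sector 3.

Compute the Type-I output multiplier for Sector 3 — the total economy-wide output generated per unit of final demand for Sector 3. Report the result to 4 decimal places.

I − A =
  [   1.00    -0.30    -0.25]
  [  -0.10     0.85    -0.30]
  [  -0.20    -0.05     0.80]
Cofactors of I−A, C_ij = (−1)^(i+j)·(minor ij) (rows/columns in the sector order above):
  C_11 = (0.85)(0.80) − (-0.30)(-0.05) = 0.6650
  C_12 = −[(-0.10)(0.80) − (-0.30)(-0.20)] = 0.1400
  C_13 = (-0.10)(-0.05) − (0.85)(-0.20) = 0.1750
  C_21 = −[(-0.30)(0.80) − (-0.25)(-0.05)] = 0.2525
  C_22 = (1.00)(0.80) − (-0.25)(-0.20) = 0.7500
  C_23 = −[(1.00)(-0.05) − (-0.30)(-0.20)] = 0.1100
  C_31 = (-0.30)(-0.30) − (-0.25)(0.85) = 0.3025
  C_32 = −[(1.00)(-0.30) − (-0.25)(-0.10)] = 0.3250
  C_33 = (1.00)(0.85) − (-0.30)(-0.10) = 0.8200
det(I−A) = Σ_j (I−A)_1j·C_1j = (1.00)(0.6650) + (-0.30)(0.1400) + (-0.25)(0.1750) = 0.57925
adj(I−A) = Cᵀ =
  [ 0.6650   0.2525   0.3025]
  [ 0.1400   0.7500   0.3250]
  [ 0.1750   0.1100   0.8200]
(I − A)⁻¹ = adj(I−A) / det(I−A) ≈
  [   1.14804     0.43591     0.52223]
  [   0.24169     1.29478     0.56107]
  [   0.30211     0.18990     1.41562]
The output multiplier for sector j is the column-j sum of the Leontief inverse (I − A)⁻¹ = adj(I−A) / det(I−A).
Column 3 of adj(I−A): (0.3025, 0.3250, 0.8200); det(I−A) = 0.57925.
m_3 = (0.3025 + 0.3250 + 0.8200) / 0.57925 = 1.4475 / 0.57925 ≈ 2.4989.

m_3 = 2.4989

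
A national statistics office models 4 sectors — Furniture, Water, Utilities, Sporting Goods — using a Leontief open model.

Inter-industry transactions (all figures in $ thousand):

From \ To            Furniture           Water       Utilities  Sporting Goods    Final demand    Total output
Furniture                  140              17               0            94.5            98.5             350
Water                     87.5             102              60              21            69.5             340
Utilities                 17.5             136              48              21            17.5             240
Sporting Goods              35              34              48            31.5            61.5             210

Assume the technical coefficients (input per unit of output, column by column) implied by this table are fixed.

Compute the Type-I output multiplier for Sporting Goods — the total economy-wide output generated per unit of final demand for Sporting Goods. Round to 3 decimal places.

m_S = 4.665

Technical coefficients a_ij = z_ij / X_j:
  a_FF = 140/350 = 0.40, a_WF = 87.5/350 = 0.25, a_UF = 17.5/350 = 0.05, a_SF = 35/350 = 0.10
  a_FW = 17/340 = 0.05, a_WW = 102/340 = 0.30, a_UW = 136/340 = 0.40, a_SW = 34/340 = 0.10
  a_FU = 0/240 = 0.00, a_WU = 60/240 = 0.25, a_UU = 48/240 = 0.20, a_SU = 48/240 = 0.20
  a_FS = 94.5/210 = 0.45, a_WS = 21/210 = 0.10, a_US = 21/210 = 0.10, a_SS = 31.5/210 = 0.15
I − A =
  [   0.60    -0.05     0.00    -0.45]
  [  -0.25     0.70    -0.25    -0.10]
  [  -0.05    -0.40     0.80    -0.10]
  [  -0.10    -0.10    -0.20     0.85]
Compute the cofactors C_ij = (−1)^(i+j)·(3×3 minor ij) of I−A; the adjugate is their transpose:
adj(I−A) = Cᵀ =
  [ 0.358500   0.105000   0.085875   0.212250]
  [ 0.187125   0.355500   0.150750   0.158625]
  [ 0.127750   0.196875   0.297125   0.125750]
  [ 0.094250   0.100500   0.097750   0.265375]
det(I−A) = Σ_j (I−A)_1j·C_1j = (0.60)(0.358500) + (-0.05)(0.187125) + (0.00)(0.127750) + (-0.45)(0.094250) = 0.16333125
(I − A)⁻¹ = adj(I−A) / det(I−A) ≈
  [   2.1949     0.6429     0.5258     1.2995]
  [   1.1457     2.1766     0.9230     0.9712]
  [   0.7822     1.2054     1.8192     0.7699]
  [   0.5770     0.6153     0.5985     1.6248]
The output multiplier for sector j is the column-j sum of the Leontief inverse (I − A)⁻¹ = adj(I−A) / det(I−A).
Column S of adj(I−A): (0.212250, 0.158625, 0.125750, 0.265375); det(I−A) = 0.16333125.
m_S = (0.212250 + 0.158625 + 0.125750 + 0.265375) / 0.16333125 = 0.762 / 0.16333125 ≈ 4.665.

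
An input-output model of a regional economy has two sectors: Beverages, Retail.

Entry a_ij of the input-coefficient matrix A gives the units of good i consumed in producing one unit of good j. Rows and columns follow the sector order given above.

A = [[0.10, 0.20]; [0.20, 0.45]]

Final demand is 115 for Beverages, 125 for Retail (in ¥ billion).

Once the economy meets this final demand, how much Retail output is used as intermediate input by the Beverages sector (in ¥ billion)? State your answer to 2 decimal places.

z_RB = 38.79

I − A =
  [   0.90    -0.20]
  [  -0.20     0.55]
det(I−A) = (0.90)(0.55) − (-0.20)(-0.20) = 0.4550
adj(I−A) = [[0.55, 0.20], [0.20, 0.90]]
(I − A)⁻¹ = adj(I−A) / det(I−A) ≈
  [   1.2088     0.4396]
  [   0.4396     1.9780]
First solve x = (I − A)⁻¹ d = adj(I−A)·d / det(I−A); in particular x_B = (0.55·115 + 0.20·125) / 0.4550 = 88.25 / 0.4550 ≈ 193.9560.
Intermediate flow from R to B: z_RB = a_RB · x_B = 0.20 × 88.25 / 0.4550 = 17.65 / 0.4550 ≈ 38.79.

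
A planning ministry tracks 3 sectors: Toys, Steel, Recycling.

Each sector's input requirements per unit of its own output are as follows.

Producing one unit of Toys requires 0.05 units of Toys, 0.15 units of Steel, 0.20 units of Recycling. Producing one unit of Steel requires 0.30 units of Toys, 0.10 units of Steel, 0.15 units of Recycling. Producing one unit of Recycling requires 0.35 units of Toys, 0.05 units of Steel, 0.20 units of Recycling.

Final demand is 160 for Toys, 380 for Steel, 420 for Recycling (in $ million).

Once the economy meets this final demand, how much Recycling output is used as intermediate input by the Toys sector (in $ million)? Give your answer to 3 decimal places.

z_31 = 128.307

I − A =
  [   0.95    -0.30    -0.35]
  [  -0.15     0.90    -0.05]
  [  -0.20    -0.15     0.80]
Cofactors of I−A, C_ij = (−1)^(i+j)·(minor ij) (rows/columns in the sector order above):
  C_11 = (0.90)(0.80) − (-0.05)(-0.15) = 0.7125
  C_12 = −[(-0.15)(0.80) − (-0.05)(-0.20)] = 0.1300
  C_13 = (-0.15)(-0.15) − (0.90)(-0.20) = 0.2025
  C_21 = −[(-0.30)(0.80) − (-0.35)(-0.15)] = 0.2925
  C_22 = (0.95)(0.80) − (-0.35)(-0.20) = 0.6900
  C_23 = −[(0.95)(-0.15) − (-0.30)(-0.20)] = 0.2025
  C_31 = (-0.30)(-0.05) − (-0.35)(0.90) = 0.3300
  C_32 = −[(0.95)(-0.05) − (-0.35)(-0.15)] = 0.1000
  C_33 = (0.95)(0.90) − (-0.30)(-0.15) = 0.8100
det(I−A) = Σ_j (I−A)_1j·C_1j = (0.95)(0.7125) + (-0.30)(0.1300) + (-0.35)(0.2025) = 0.5670
adj(I−A) = Cᵀ =
  [ 0.7125   0.2925   0.3300]
  [ 0.1300   0.6900   0.1000]
  [ 0.2025   0.2025   0.8100]
(I − A)⁻¹ = adj(I−A) / det(I−A) ≈
  [   1.2566     0.5159     0.5820]
  [   0.2293     1.2169     0.1764]
  [   0.3571     0.3571     1.4286]
First solve x = (I − A)⁻¹ d = adj(I−A)·d / det(I−A); in particular x_1 = (0.7125·160 + 0.2925·380 + 0.3300·420) / 0.5670 = 363.75 / 0.5670 ≈ 641.53439.
Intermediate flow from 3 to 1: z_31 = a_31 · x_1 = 0.20 × 363.75 / 0.5670 = 72.75 / 0.5670 ≈ 128.307.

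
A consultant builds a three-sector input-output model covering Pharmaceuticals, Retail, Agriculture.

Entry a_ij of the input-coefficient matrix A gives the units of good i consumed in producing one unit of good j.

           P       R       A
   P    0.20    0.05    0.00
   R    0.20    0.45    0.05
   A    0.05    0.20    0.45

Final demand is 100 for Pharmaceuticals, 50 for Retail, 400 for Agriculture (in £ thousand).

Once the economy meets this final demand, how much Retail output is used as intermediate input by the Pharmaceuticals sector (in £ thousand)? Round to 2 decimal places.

I − A =
  [   0.80    -0.05     0.00]
  [  -0.20     0.55    -0.05]
  [  -0.05    -0.20     0.55]
Cofactors of I−A, C_ij = (−1)^(i+j)·(minor ij) (rows/columns in the sector order above):
  C_11 = (0.55)(0.55) − (-0.05)(-0.20) = 0.2925
  C_12 = −[(-0.20)(0.55) − (-0.05)(-0.05)] = 0.1125
  C_13 = (-0.20)(-0.20) − (0.55)(-0.05) = 0.0675
  C_21 = −[(-0.05)(0.55) − (0.00)(-0.20)] = 0.0275
  C_22 = (0.80)(0.55) − (0.00)(-0.05) = 0.4400
  C_23 = −[(0.80)(-0.20) − (-0.05)(-0.05)] = 0.1625
  C_31 = (-0.05)(-0.05) − (0.00)(0.55) = 0.0025
  C_32 = −[(0.80)(-0.05) − (0.00)(-0.20)] = 0.0400
  C_33 = (0.80)(0.55) − (-0.05)(-0.20) = 0.4300
det(I−A) = Σ_j (I−A)_1j·C_1j = (0.80)(0.2925) + (-0.05)(0.1125) + (0.00)(0.0675) = 0.228375
adj(I−A) = Cᵀ =
  [ 0.2925   0.0275   0.0025]
  [ 0.1125   0.4400   0.0400]
  [ 0.0675   0.1625   0.4300]
(I − A)⁻¹ = adj(I−A) / det(I−A) ≈
  [   1.2808     0.1204     0.0109]
  [   0.4926     1.9267     0.1752]
  [   0.2956     0.7115     1.8829]
First solve x = (I − A)⁻¹ d = adj(I−A)·d / det(I−A); in particular x_P = (0.2925·100 + 0.0275·50 + 0.0025·400) / 0.228375 = 31.625 / 0.228375 ≈ 138.4784.
Intermediate flow from R to P: z_RP = a_RP · x_P = 0.20 × 31.625 / 0.228375 = 6.325 / 0.228375 ≈ 27.70.

z_RP = 27.70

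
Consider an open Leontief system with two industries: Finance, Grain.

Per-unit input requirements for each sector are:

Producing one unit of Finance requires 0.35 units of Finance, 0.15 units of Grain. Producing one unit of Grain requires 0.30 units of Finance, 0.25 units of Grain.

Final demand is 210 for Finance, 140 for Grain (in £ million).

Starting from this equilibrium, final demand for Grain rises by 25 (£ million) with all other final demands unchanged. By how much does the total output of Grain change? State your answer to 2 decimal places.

I − A =
  [   0.65    -0.30]
  [  -0.15     0.75]
det(I−A) = (0.65)(0.75) − (-0.30)(-0.15) = 0.4425
adj(I−A) = [[0.75, 0.30], [0.15, 0.65]]
(I − A)⁻¹ = adj(I−A) / det(I−A) ≈
  [   1.6949     0.6780]
  [   0.3390     1.4689]
Δx = (I − A)⁻¹ Δd with Δd having +25 in the Grain component and 0 elsewhere.
So Δx_2 = L_22 · (+25), where L_22 = adj(I−A)_22 / det(I−A) = 0.65 / 0.4425.
Δx_2 = 0.65 × (+25) / 0.4425 = 16.25 / 0.4425 ≈ 36.72.

Δx_2 = 36.72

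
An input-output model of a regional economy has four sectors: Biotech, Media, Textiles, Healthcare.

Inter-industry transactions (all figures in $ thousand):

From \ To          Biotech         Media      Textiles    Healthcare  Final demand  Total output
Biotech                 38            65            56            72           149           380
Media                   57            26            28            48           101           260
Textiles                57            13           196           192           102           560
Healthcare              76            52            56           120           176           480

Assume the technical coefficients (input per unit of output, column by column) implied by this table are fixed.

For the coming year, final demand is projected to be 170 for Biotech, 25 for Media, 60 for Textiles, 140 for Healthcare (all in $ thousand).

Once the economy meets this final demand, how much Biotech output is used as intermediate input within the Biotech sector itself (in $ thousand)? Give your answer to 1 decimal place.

Technical coefficients a_ij = z_ij / X_j:
  a_BB = 38/380 = 0.10, a_MB = 57/380 = 0.15, a_TB = 57/380 = 0.15, a_HB = 76/380 = 0.20
  a_BM = 65/260 = 0.25, a_MM = 26/260 = 0.10, a_TM = 13/260 = 0.05, a_HM = 52/260 = 0.20
  a_BT = 56/560 = 0.10, a_MT = 28/560 = 0.05, a_TT = 196/560 = 0.35, a_HT = 56/560 = 0.10
  a_BH = 72/480 = 0.15, a_MH = 48/480 = 0.10, a_TH = 192/480 = 0.40, a_HH = 120/480 = 0.25
I − A =
  [   0.90    -0.25    -0.10    -0.15]
  [  -0.15     0.90    -0.05    -0.10]
  [  -0.15    -0.05     0.65    -0.40]
  [  -0.20    -0.20    -0.10     0.75]
Compute the cofactors C_ij = (−1)^(i+j)·(3×3 minor ij) of I−A; the adjugate is their transpose:
adj(I−A) = Cᵀ =
  [ 0.383375   0.143875   0.092375   0.145125]
  [ 0.091250   0.361750   0.056750   0.096750]
  [ 0.188875   0.156875   0.524875   0.338625]
  [ 0.151750   0.155750   0.109750   0.483750]
det(I−A) = Σ_j (I−A)_1j·C_1j = (0.90)(0.383375) + (-0.25)(0.091250) + (-0.10)(0.188875) + (-0.15)(0.151750) = 0.280575
(I − A)⁻¹ = adj(I−A) / det(I−A) ≈
  [   1.3664     0.5128     0.3292     0.5172]
  [   0.3252     1.2893     0.2023     0.3448]
  [   0.6732     0.5591     1.8707     1.2069]
  [   0.5409     0.5551     0.3912     1.7241]
First solve x = (I − A)⁻¹ d = adj(I−A)·d / det(I−A); in particular x_B = (0.383375·170 + 0.143875·25 + 0.092375·60 + 0.145125·140) / 0.280575 = 94.630625 / 0.280575 ≈ 337.274.
Intermediate flow from B to B: z_BB = a_BB · x_B = 0.10 × 94.630625 / 0.280575 = 9.4630625 / 0.280575 ≈ 33.7.

z_BB = 33.7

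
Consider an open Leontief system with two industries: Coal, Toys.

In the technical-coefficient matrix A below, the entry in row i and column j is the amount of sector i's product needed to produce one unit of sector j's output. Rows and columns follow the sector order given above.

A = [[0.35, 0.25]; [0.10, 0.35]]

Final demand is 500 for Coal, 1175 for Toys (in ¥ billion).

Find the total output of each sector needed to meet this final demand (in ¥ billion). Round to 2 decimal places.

I − A =
  [   0.65    -0.25]
  [  -0.10     0.65]
det(I−A) = (0.65)(0.65) − (-0.25)(-0.10) = 0.3975
adj(I−A) = [[0.65, 0.25], [0.10, 0.65]]
(I − A)⁻¹ = adj(I−A) / det(I−A) ≈
  [   1.6352     0.6289]
  [   0.2516     1.6352]
x = (I − A)⁻¹ d = adj(I−A)·d / det(I−A), with det(I−A) = 0.3975:
  x_C = (0.65·500 + 0.25·1175) / 0.3975 = 618.75 / 0.3975 ≈ 1556.60
  x_T = (0.10·500 + 0.65·1175) / 0.3975 = 813.75 / 0.3975 ≈ 2047.17

x_C = 1556.60, x_T = 2047.17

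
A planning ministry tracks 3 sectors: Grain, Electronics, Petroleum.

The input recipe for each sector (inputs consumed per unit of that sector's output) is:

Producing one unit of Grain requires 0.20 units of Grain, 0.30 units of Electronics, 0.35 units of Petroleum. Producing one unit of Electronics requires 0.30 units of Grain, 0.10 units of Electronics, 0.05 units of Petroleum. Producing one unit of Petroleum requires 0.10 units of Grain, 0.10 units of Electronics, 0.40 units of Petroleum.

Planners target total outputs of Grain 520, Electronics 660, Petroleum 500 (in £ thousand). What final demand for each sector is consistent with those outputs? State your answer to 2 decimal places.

I − A =
  [   0.80    -0.30    -0.10]
  [  -0.30     0.90    -0.10]
  [  -0.35    -0.05     0.60]
d = (I − A) x:
  d_G = (+0.80)·520 + (-0.30)·660 + (-0.10)·500 = 168.00
  d_E = (-0.30)·520 + (+0.90)·660 + (-0.10)·500 = 388.00
  d_P = (-0.35)·520 + (-0.05)·660 + (+0.60)·500 = 85.00

d_G = 168.00, d_E = 388.00, d_P = 85.00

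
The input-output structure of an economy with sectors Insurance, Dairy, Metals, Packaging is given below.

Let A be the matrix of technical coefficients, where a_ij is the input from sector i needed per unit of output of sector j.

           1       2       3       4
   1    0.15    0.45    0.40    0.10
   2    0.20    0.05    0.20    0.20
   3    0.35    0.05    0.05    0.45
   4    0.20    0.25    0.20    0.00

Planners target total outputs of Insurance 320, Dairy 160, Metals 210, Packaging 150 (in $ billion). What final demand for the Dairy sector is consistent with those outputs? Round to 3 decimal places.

I − A =
  [   0.85    -0.45    -0.40    -0.10]
  [  -0.20     0.95    -0.20    -0.20]
  [  -0.35    -0.05     0.95    -0.45]
  [  -0.20    -0.25    -0.20     1.00]
d = (I − A) x:
  d_1 = (+0.85)·320 + (-0.45)·160 + (-0.40)·210 + (-0.10)·150 = 101.000
  d_2 = (-0.20)·320 + (+0.95)·160 + (-0.20)·210 + (-0.20)·150 = 16.000
  d_3 = (-0.35)·320 + (-0.05)·160 + (+0.95)·210 + (-0.45)·150 = 12.000
  d_4 = (-0.20)·320 + (-0.25)·160 + (-0.20)·210 + (+1.00)·150 = 4.000

d_2 = 16.000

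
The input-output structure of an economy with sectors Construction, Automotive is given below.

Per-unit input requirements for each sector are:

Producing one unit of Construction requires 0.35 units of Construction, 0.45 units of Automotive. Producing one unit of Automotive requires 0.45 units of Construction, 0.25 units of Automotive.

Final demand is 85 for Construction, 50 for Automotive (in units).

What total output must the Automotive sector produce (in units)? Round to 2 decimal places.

I − A =
  [   0.65    -0.45]
  [  -0.45     0.75]
det(I−A) = (0.65)(0.75) − (-0.45)(-0.45) = 0.2850
adj(I−A) = [[0.75, 0.45], [0.45, 0.65]]
(I − A)⁻¹ = adj(I−A) / det(I−A) ≈
  [   2.6316     1.5789]
  [   1.5789     2.2807]
x = (I − A)⁻¹ d = adj(I−A)·d / det(I−A), with det(I−A) = 0.2850:
  x_1 = (0.75·85 + 0.45·50) / 0.2850 = 86.25 / 0.2850 ≈ 302.63
  x_2 = (0.45·85 + 0.65·50) / 0.2850 = 70.75 / 0.2850 ≈ 248.25

x_2 = 248.25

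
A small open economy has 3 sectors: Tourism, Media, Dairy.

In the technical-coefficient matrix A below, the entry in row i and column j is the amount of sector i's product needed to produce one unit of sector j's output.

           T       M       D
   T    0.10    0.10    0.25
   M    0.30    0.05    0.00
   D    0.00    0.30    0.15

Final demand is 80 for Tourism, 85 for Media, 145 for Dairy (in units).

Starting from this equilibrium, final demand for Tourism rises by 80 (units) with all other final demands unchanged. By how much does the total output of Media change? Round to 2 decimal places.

I − A =
  [   0.90    -0.10    -0.25]
  [  -0.30     0.95     0.00]
  [   0.00    -0.30     0.85]
Cofactors of I−A, C_ij = (−1)^(i+j)·(minor ij) (rows/columns in the sector order above):
  C_11 = (0.95)(0.85) − (0.00)(-0.30) = 0.8075
  C_12 = −[(-0.30)(0.85) − (0.00)(0.00)] = 0.2550
  C_13 = (-0.30)(-0.30) − (0.95)(0.00) = 0.0900
  C_21 = −[(-0.10)(0.85) − (-0.25)(-0.30)] = 0.1600
  C_22 = (0.90)(0.85) − (-0.25)(0.00) = 0.7650
  C_23 = −[(0.90)(-0.30) − (-0.10)(0.00)] = 0.2700
  C_31 = (-0.10)(0.00) − (-0.25)(0.95) = 0.2375
  C_32 = −[(0.90)(0.00) − (-0.25)(-0.30)] = 0.0750
  C_33 = (0.90)(0.95) − (-0.10)(-0.30) = 0.8250
det(I−A) = Σ_j (I−A)_1j·C_1j = (0.90)(0.8075) + (-0.10)(0.2550) + (-0.25)(0.0900) = 0.67875
adj(I−A) = Cᵀ =
  [ 0.8075   0.1600   0.2375]
  [ 0.2550   0.7650   0.0750]
  [ 0.0900   0.2700   0.8250]
(I − A)⁻¹ = adj(I−A) / det(I−A) ≈
  [   1.1897     0.2357     0.3499]
  [   0.3757     1.1271     0.1105]
  [   0.1326     0.3978     1.2155]
Δx = (I − A)⁻¹ Δd with Δd having +80 in the Tourism component and 0 elsewhere.
So Δx_M = L_MT · (+80), where L_MT = adj(I−A)_MT / det(I−A) = 0.2550 / 0.67875.
Δx_M = 0.2550 × (+80) / 0.67875 = 20.40 / 0.67875 ≈ 30.06.

Δx_M = 30.06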